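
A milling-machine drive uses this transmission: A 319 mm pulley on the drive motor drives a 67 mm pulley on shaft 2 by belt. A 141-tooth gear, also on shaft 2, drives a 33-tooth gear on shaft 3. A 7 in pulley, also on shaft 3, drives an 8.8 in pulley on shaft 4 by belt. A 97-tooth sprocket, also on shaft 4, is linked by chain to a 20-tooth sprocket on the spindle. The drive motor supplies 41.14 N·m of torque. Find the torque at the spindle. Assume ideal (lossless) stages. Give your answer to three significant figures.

0.524 N·m

Belt: ratio = 67/319 = 0.21003; torque at shaft 2 = 41.14 × 0.21003 = 8.6407 N·m.
Gear mesh: ratio = 33/141 = 0.23404; torque at shaft 3 = 8.6407 × 0.23404 = 2.0223 N·m.
Belt: ratio = 8.8/7 = 1.2571; torque at shaft 4 = 2.0223 × 1.2571 = 2.5423 N·m.
Chain: ratio = 20/97 = 0.20619; torque at the spindle = 2.5423 × 0.20619 = 0.52419 N·m.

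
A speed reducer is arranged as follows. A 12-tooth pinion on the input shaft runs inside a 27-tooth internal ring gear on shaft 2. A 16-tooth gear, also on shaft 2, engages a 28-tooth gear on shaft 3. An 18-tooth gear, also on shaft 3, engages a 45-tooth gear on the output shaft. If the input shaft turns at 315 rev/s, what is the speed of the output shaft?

32 rev/s

Internal gear: ratio = 27/12 = 2.25, so shaft 2 turns at 315 / 2.25 = 140 rev/s.
Gear mesh: ratio = 28/16 = 1.75, so shaft 3 turns at 140 / 1.75 = 80 rev/s.
Gear mesh: ratio = 45/18 = 2.5, so the output shaft turns at 80 / 2.5 = 32 rev/s.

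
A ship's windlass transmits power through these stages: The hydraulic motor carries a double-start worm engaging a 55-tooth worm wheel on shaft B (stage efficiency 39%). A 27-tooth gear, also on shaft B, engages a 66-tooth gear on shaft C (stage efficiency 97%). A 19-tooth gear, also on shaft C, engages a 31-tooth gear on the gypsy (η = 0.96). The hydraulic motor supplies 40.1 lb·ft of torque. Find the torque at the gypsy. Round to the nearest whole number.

1597 lb·ft

worm 55/2 = 27.5 → τ = 40.1·27.5·0.39 = 430.07 lb·ft
gear mesh 66/27 = 2.4444 → τ = 430.07·2.4444·0.97 = 1019.7 lb·ft
gear mesh 31/19 = 1.6316 → τ = 1019.7·1.6316·0.96 = 1597.3 lb·ft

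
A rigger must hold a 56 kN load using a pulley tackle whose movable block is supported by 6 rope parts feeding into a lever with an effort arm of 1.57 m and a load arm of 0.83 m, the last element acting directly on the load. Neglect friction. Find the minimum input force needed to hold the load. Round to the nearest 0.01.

4.93 kN

Block-and-tackle MA = number of supporting rope parts = 6.
Lever MA = effort arm / load arm = 1.57/0.83 = 1.8916.
Combined ideal MA = 6 × 1.8916 = 11.349.
Effort = load / MA = 56 / 11.349 = 4.9342 kN.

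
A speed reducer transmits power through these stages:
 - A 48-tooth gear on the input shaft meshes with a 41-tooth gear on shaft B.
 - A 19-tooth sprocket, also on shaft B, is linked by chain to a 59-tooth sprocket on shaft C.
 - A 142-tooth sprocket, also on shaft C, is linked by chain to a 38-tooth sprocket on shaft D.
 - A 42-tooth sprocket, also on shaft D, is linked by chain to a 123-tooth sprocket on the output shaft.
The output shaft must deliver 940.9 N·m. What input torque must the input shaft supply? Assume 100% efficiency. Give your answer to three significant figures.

453 N·m

Overall ratio R = 0.85417 × 3.1053 × 0.26761 × 2.9286 = 2.0787.
Input torque = output torque / R = 940.9 / 2.0787 = 452.64 N·m.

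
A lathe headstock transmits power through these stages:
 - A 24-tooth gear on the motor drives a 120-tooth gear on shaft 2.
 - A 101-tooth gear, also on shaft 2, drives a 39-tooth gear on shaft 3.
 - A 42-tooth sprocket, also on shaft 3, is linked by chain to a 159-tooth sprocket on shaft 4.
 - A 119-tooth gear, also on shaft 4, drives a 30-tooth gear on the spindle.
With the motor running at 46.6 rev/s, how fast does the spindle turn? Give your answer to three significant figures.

25.3 rev/s

the motor → shaft 2 (gear mesh, 120/24): 46.6 ÷ 5 = 9.32 rev/s
shaft 2 → shaft 3 (gear mesh, 39/101): 9.32 ÷ 0.38614 = 24.136 rev/s
shaft 3 → shaft 4 (chain, 159/42): 24.136 ÷ 3.7857 = 6.3757 rev/s
shaft 4 → the spindle (gear mesh, 30/119): 6.3757 ÷ 0.2521 = 25.29 rev/s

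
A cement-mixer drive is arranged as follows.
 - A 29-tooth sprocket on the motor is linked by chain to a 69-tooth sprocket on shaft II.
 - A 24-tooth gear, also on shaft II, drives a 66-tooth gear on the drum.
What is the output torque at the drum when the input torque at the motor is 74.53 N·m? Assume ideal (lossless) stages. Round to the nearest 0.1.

After the chain (69/29): 74.53 × 2.3793 = 177.33 N·m
After the gear mesh (66/24): 177.33 × 2.75 = 487.66 N·m

487.7 N·m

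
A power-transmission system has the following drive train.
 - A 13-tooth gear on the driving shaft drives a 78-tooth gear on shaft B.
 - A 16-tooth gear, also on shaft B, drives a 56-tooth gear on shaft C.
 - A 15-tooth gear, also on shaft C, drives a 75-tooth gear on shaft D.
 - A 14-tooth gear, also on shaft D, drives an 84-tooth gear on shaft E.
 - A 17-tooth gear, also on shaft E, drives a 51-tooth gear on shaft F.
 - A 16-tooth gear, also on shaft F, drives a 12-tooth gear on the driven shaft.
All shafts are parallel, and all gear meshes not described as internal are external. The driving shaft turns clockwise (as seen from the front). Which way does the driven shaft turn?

the driving shaft → shaft B: external mesh, 1 reversal → CCW.
shaft B → shaft C: external mesh, 1 reversal → CW.
shaft C → shaft D: external mesh, 1 reversal → CCW.
shaft D → shaft E: external mesh, 1 reversal → CW.
shaft E → shaft F: external mesh, 1 reversal → CCW.
shaft F → the driven shaft: external mesh, 1 reversal → CW.
6 reversals in total — an even number — so the driven shaft turns the same way as the driving shaft.

clockwise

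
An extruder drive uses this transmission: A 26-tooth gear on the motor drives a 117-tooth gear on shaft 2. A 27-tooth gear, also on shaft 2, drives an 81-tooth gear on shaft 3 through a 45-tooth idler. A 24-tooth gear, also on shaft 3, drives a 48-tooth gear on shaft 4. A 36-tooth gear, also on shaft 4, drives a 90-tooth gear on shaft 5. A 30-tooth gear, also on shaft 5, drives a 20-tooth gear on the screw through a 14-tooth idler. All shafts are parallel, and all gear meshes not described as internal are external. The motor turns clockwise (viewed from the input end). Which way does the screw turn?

the motor → shaft 2: external mesh, 1 reversal → CCW.
shaft 2 → shaft 3: driver → idler → driven is 2 external meshes, 2 reversals → CCW.
shaft 3 → shaft 4: external mesh, 1 reversal → CW.
shaft 4 → shaft 5: external mesh, 1 reversal → CCW.
shaft 5 → the screw: driver → idler → driven is 2 external meshes, 2 reversals → CCW.
7 reversals in total — an odd number — so the screw turns opposite to the motor.

anticlockwise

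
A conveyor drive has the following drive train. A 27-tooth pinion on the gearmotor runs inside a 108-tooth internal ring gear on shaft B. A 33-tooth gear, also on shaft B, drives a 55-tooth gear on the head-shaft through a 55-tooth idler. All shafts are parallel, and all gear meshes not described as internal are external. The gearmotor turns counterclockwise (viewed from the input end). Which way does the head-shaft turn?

the gearmotor → shaft B: internal mesh, same direction → CCW.
shaft B → the head-shaft: driver → idler → driven is 2 external meshes, 2 reversals → CCW.
2 reversals in total — an even number — so the head-shaft turns the same way as the gearmotor.

counterclockwise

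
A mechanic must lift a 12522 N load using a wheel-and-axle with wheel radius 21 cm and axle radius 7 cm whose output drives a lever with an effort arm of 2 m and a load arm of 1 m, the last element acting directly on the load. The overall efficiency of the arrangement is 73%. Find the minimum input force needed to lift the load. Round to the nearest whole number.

Wheel-and-axle MA = R/r = 21/7 = 3.
Lever MA = effort arm / load arm = 2/1 = 2.
Combined ideal MA = 3 × 2 = 6.
Actual MA = 6 × 0.73 = 4.38.
Effort = load / actual MA = 12522 / 4.38 = 2858.9 N.

2859 N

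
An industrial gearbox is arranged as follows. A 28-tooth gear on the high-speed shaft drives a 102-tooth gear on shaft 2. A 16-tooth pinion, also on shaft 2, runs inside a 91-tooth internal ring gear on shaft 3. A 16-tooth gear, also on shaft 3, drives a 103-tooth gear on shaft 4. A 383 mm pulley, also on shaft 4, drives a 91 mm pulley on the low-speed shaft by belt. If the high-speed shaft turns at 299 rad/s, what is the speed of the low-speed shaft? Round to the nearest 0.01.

9.44 rad/s

gear mesh 102/28 = 3.6429 → 299/3.6429 = 82.078 rad/s
internal gear 91/16 = 5.6875 → 82.078/5.6875 = 14.431 rad/s
gear mesh 103/16 = 6.4375 → 14.431/6.4375 = 2.2418 rad/s
belt 91/383 = 0.2376 → 2.2418/0.2376 = 9.4351 rad/s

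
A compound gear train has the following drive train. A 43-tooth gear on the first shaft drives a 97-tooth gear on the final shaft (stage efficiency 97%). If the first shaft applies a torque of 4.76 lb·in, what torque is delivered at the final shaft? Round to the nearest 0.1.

gear mesh 97/43 = 2.2558 → τ = 4.76·2.2558·0.97 = 10.416 lb·in

10.4 lb·in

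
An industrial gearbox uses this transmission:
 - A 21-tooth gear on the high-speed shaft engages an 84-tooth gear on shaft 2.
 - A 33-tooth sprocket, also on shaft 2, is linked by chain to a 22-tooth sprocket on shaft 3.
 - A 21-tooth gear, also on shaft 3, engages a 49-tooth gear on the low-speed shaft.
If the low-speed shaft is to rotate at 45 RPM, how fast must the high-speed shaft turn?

280 RPM

Overall ratio R = 4 × 0.66667 × 2.3333 = 6.2222.
Required input speed = output speed × R = 45 × 6.2222 = 280 RPM.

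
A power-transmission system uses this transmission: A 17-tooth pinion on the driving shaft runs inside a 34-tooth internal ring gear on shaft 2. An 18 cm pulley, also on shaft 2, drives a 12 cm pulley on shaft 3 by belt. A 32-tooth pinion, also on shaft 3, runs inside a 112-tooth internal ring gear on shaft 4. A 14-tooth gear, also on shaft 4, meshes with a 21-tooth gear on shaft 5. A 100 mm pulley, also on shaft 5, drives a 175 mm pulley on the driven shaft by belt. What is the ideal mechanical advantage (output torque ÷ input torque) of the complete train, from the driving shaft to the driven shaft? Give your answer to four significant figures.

12.25

Each stage contributes driven/driver: internal gear 34/17 = 2, belt 12/18 = 0.66667, internal gear 112/32 = 3.5, gear mesh 21/14 = 1.5, belt 175/100 = 1.75.
Overall: 2 × 0.66667 × 3.5 × 1.5 × 1.75 = 12.25.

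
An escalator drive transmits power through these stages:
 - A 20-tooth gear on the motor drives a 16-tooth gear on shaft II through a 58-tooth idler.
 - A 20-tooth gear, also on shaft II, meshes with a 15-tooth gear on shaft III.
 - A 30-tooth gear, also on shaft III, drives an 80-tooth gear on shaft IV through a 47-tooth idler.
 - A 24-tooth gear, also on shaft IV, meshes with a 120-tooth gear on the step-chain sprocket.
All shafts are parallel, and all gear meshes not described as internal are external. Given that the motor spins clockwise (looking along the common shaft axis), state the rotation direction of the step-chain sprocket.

clockwise

the motor → shaft II: driver → idler → driven is 2 external meshes, 2 reversals → CW.
shaft II → shaft III: external mesh, 1 reversal → CCW.
shaft III → shaft IV: driver → idler → driven is 2 external meshes, 2 reversals → CCW.
shaft IV → the step-chain sprocket: external mesh, 1 reversal → CW.
6 reversals in total — an even number — so the step-chain sprocket turns the same way as the motor.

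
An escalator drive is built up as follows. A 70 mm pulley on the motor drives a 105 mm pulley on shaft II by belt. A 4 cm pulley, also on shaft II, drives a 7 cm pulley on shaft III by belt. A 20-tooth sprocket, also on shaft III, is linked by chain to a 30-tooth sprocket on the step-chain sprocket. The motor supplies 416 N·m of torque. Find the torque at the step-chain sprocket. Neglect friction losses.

belt 105/70 = 1.5 → τ = 416·1.5 = 624 N·m
belt 7/4 = 1.75 → τ = 624·1.75 = 1092 N·m
chain 30/20 = 1.5 → τ = 1092·1.5 = 1638 N·m

1638 N·m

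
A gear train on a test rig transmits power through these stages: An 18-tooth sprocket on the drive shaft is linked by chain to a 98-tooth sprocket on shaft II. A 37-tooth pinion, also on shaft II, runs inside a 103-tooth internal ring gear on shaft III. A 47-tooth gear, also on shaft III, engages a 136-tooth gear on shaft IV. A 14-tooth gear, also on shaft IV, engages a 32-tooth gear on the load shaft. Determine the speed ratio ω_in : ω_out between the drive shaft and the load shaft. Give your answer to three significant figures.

100

Each stage contributes driven/driver: chain 98/18 = 5.4444, internal gear 103/37 = 2.7838, gear mesh 136/47 = 2.8936, gear mesh 32/14 = 2.2857.
Overall: 5.4444 × 2.7838 × 2.8936 × 2.2857 = 100.24.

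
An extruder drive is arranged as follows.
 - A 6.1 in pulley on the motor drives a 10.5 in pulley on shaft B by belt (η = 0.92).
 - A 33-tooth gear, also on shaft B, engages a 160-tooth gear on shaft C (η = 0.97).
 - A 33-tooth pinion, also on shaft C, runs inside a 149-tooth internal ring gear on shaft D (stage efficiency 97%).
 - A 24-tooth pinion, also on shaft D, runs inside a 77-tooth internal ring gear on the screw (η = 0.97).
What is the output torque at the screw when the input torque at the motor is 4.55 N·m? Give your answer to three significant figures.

After the belt (10.5/6.1): 4.55 × 1.7213 × 0.92 = 7.2054 N·m
After the gear mesh (160/33): 7.2054 × 4.8485 × 0.97 = 33.887 N·m
After the internal gear (149/33): 33.887 × 4.5152 × 0.97 = 148.42 N·m
After the internal gear (77/24): 148.42 × 3.2083 × 0.97 = 461.88 N·m

462 N·m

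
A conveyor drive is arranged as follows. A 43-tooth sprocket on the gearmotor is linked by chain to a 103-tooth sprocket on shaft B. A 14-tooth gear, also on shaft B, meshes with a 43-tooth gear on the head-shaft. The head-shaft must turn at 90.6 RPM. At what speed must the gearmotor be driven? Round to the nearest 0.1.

666.6 RPM

Overall ratio R = 2.3953 × 3.0714 = 7.3571.
Required input speed = output speed × R = 90.6 × 7.3571 = 666.56 RPM.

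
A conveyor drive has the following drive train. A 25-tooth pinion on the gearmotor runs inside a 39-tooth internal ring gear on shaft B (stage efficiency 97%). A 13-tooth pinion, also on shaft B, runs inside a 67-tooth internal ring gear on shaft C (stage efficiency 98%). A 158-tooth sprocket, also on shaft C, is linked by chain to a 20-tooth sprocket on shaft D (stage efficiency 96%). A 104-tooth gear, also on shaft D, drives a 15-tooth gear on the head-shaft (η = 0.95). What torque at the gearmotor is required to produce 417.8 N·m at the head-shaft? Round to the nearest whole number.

3283 N·m

Overall ratio R = 1.56 × 5.1538 × 0.12658 × 0.14423 = 0.14679; overall efficiency η = 0.97 × 0.98 × 0.96 × 0.95 = 0.8669.
Input torque = output torque / (R × η) = 417.8 / (0.14679 × 0.8669) = 3283.1 N·m.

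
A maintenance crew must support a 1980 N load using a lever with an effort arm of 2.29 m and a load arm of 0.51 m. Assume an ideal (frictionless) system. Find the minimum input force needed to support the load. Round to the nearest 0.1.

Lever MA = effort arm / load arm = 2.29/0.51 = 4.4902.
Effort = load / MA = 1980 / 4.4902 = 440.96 N.

441.0 N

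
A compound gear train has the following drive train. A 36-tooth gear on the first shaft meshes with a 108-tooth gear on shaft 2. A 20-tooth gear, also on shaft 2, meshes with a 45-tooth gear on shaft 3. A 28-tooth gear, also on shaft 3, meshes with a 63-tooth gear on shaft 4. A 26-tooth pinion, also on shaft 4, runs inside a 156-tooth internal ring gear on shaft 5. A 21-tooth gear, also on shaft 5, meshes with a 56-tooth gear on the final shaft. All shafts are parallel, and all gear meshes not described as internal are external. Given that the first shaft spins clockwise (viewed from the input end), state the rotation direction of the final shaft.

clockwise

the first shaft → shaft 2: external mesh, 1 reversal → CCW.
shaft 2 → shaft 3: external mesh, 1 reversal → CW.
shaft 3 → shaft 4: external mesh, 1 reversal → CCW.
shaft 4 → shaft 5: internal mesh, same direction → CCW.
shaft 5 → the final shaft: external mesh, 1 reversal → CW.
4 reversals in total — an even number — so the final shaft turns the same way as the first shaft.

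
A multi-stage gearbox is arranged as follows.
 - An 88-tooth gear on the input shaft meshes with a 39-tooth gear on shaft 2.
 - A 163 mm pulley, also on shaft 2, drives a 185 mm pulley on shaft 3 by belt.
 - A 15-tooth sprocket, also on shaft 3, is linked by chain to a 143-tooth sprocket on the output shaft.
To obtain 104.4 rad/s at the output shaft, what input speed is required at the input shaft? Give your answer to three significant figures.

Overall ratio R = 0.44318 × 1.135 × 9.5333 = 4.7952.
Required input speed = output speed × R = 104.4 × 4.7952 = 500.62 rad/s.

501 rad/s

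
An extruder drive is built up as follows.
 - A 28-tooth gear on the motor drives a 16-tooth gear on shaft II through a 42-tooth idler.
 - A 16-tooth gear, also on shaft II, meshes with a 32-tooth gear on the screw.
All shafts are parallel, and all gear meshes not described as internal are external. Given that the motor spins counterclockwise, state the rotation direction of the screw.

clockwise

the motor → shaft II: driver → idler → driven is 2 external meshes, 2 reversals → CCW.
shaft II → the screw: external mesh, 1 reversal → CW.
3 reversals in total — an odd number — so the screw turns opposite to the motor.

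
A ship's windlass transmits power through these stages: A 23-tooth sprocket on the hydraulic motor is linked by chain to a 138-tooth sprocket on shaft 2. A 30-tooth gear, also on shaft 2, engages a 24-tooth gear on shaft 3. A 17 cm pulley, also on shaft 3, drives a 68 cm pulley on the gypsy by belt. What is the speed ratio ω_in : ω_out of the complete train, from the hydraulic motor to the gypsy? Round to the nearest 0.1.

19.2

Each stage contributes driven/driver: chain 138/23 = 6, gear mesh 24/30 = 0.8, belt 68/17 = 4.
Overall: 6 × 0.8 × 4 = 19.2.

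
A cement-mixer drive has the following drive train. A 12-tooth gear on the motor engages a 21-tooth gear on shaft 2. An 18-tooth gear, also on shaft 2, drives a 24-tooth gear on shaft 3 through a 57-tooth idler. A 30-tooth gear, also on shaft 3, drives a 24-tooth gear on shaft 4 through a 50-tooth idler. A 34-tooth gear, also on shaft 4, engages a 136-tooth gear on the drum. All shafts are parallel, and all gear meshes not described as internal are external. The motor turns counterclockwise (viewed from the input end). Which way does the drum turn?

the motor → shaft 2: external mesh, 1 reversal → CW.
shaft 2 → shaft 3: driver → idler → driven is 2 external meshes, 2 reversals → CW.
shaft 3 → shaft 4: driver → idler → driven is 2 external meshes, 2 reversals → CW.
shaft 4 → the drum: external mesh, 1 reversal → CCW.
6 reversals in total — an even number — so the drum turns the same way as the motor.

counterclockwise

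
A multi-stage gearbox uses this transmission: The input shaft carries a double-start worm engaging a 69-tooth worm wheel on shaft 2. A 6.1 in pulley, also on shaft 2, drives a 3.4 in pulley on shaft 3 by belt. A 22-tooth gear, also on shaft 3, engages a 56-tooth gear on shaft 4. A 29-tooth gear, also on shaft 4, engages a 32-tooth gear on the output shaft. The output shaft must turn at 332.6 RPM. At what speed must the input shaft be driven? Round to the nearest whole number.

17964 RPM

Overall ratio R = 34.5 × 0.55738 × 2.5455 × 1.1034 = 54.011.
Required input speed = output speed × R = 332.6 × 54.011 = 17964 RPM.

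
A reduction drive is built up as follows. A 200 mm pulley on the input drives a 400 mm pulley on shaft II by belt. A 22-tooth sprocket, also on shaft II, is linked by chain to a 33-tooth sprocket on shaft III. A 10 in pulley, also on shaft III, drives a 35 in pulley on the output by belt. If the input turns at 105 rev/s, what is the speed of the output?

belt 400/200 = 2 → 105/2 = 52.5 rev/s
chain 33/22 = 1.5 → 52.5/1.5 = 35 rev/s
belt 35/10 = 3.5 → 35/3.5 = 10 rev/s

10 rev/s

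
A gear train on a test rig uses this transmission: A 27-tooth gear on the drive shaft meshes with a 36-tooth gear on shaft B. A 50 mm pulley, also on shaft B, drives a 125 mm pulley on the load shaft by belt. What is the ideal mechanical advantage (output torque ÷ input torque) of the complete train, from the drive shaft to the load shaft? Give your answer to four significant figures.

3.333

Each stage contributes driven/driver: gear mesh 36/27 = 1.3333, belt 125/50 = 2.5.
Overall: 1.3333 × 2.5 = 3.3333.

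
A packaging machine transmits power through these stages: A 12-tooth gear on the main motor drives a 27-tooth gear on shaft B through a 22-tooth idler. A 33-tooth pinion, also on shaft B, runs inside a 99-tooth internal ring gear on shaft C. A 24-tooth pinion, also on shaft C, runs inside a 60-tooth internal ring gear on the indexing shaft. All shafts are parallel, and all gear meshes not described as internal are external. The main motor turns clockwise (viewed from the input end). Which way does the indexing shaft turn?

the main motor → shaft B: driver → idler → driven is 2 external meshes, 2 reversals → CW.
shaft B → shaft C: internal mesh, same direction → CW.
shaft C → the indexing shaft: internal mesh, same direction → CW.
2 reversals in total — an even number — so the indexing shaft turns the same way as the main motor.

clockwise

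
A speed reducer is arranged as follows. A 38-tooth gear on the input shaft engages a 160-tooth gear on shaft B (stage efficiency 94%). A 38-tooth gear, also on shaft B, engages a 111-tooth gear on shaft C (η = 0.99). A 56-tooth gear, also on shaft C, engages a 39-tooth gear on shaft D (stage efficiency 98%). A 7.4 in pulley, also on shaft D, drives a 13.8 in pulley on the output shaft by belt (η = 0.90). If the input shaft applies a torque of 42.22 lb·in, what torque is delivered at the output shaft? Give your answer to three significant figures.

Gear mesh: ratio = 160/38 = 4.2105; torque at shaft B = 42.22 × 4.2105 × 0.94 = 167.1 lb·in.
Gear mesh: ratio = 111/38 = 2.9211; torque at shaft C = 167.1 × 2.9211 × 0.99 = 483.23 lb·in.
Gear mesh: ratio = 39/56 = 0.69643; torque at shaft D = 483.23 × 0.69643 × 0.98 = 329.81 lb·in.
Belt: ratio = 13.8/7.4 = 1.8649; torque at the output shaft = 329.81 × 1.8649 × 0.90 = 553.54 lb·in.

554 lb·in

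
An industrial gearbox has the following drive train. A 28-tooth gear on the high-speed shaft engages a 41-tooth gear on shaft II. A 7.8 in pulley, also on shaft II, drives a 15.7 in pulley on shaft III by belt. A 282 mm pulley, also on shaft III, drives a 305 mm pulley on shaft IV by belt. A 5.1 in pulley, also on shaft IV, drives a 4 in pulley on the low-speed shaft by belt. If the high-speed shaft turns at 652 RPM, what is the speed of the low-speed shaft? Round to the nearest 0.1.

Gear mesh: ratio = 41/28 = 1.4643, so shaft II turns at 652 / 1.4643 = 445.27 RPM.
Belt: ratio = 15.7/7.8 = 2.0128, so shaft III turns at 445.27 / 2.0128 = 221.22 RPM.
Belt: ratio = 305/282 = 1.0816, so shaft IV turns at 221.22 / 1.0816 = 204.53 RPM.
Belt: ratio = 4/5.1 = 0.78431, so the low-speed shaft turns at 204.53 / 0.78431 = 260.78 RPM.

260.8 RPM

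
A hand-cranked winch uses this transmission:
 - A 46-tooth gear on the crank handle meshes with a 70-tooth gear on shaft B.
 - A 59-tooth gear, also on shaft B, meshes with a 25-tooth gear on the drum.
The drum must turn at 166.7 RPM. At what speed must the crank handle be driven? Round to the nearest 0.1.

107.5 RPM

Overall ratio R = 1.5217 × 0.42373 = 0.6448.
Required input speed = output speed × R = 166.7 × 0.6448 = 107.49 RPM.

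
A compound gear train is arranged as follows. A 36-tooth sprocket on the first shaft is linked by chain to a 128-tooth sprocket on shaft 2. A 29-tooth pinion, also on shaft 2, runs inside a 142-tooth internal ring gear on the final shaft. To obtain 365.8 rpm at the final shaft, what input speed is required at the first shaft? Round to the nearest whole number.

6369 rpm

Overall ratio R = 3.5556 × 4.8966 = 17.41.
Required input speed = output speed × R = 365.8 × 17.41 = 6368.6 rpm.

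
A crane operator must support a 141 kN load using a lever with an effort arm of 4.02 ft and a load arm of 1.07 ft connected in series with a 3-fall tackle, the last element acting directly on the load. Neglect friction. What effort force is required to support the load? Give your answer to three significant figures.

12.5 kN

Lever MA = effort arm / load arm = 4.02/1.07 = 3.757.
Block-and-tackle MA = number of supporting rope parts = 3.
Combined ideal MA = 3.757 × 3 = 11.271.
Effort = load / MA = 141 / 11.271 = 12.51 kN.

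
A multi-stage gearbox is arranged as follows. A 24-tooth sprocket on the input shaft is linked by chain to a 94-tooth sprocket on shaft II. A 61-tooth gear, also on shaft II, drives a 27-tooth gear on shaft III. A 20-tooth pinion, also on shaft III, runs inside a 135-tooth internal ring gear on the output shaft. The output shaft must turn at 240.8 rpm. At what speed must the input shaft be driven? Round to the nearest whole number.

Overall ratio R = 3.9167 × 0.44262 × 6.75 = 11.702.
Required input speed = output speed × R = 240.8 × 11.702 = 2817.8 rpm.

2818 rpm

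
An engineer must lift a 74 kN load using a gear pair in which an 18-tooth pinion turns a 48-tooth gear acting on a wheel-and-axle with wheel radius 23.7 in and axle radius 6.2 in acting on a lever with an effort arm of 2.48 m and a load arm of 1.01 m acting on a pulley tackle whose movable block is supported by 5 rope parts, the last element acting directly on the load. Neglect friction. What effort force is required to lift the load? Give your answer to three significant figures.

Gear pair MA = 48/18 = 2.6667.
Wheel-and-axle MA = R/r = 23.7/6.2 = 3.8226.
Lever MA = effort arm / load arm = 2.48/1.01 = 2.4554.
Block-and-tackle MA = number of supporting rope parts = 5.
Combined ideal MA = 2.6667 × 3.8226 × 2.4554 × 5 = 125.15.
Effort = load / MA = 74 / 125.15 = 0.5913 kN.

0.591 kN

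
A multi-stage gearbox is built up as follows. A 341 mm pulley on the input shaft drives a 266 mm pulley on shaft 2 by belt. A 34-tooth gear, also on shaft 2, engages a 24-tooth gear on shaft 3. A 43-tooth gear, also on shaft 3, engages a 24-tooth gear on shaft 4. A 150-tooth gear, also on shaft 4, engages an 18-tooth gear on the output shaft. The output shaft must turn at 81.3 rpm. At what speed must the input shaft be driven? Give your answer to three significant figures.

3.00 rpm

Overall ratio R = 0.78006 × 0.70588 × 0.55814 × 0.12 = 0.036879.
Required input speed = output speed × R = 81.3 × 0.036879 = 2.9983 rpm.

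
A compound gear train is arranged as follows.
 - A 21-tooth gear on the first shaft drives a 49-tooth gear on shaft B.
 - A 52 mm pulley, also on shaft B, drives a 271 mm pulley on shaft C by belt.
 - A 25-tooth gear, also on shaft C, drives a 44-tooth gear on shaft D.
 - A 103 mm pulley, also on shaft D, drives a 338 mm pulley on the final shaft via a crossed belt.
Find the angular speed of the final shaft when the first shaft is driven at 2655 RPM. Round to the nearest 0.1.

37.8 RPM

gear mesh 49/21 = 2.3333 → 2655/2.3333 = 1137.9 RPM
belt 271/52 = 5.2115 → 1137.9/5.2115 = 218.33 RPM
gear mesh 44/25 = 1.76 → 218.33/1.76 = 124.05 RPM
belt 338/103 = 3.2816 → 124.05/3.2816 = 37.803 RPM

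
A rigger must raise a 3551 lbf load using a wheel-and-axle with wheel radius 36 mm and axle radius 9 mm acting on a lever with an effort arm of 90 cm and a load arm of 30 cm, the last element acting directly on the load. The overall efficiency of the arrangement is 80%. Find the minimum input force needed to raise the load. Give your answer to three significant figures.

370 lbf

Wheel-and-axle MA = R/r = 36/9 = 4.
Lever MA = effort arm / load arm = 90/30 = 3.
Combined ideal MA = 4 × 3 = 12.
Actual MA = 12 × 0.80 = 9.6.
Effort = load / actual MA = 3551 / 9.6 = 369.9 lbf.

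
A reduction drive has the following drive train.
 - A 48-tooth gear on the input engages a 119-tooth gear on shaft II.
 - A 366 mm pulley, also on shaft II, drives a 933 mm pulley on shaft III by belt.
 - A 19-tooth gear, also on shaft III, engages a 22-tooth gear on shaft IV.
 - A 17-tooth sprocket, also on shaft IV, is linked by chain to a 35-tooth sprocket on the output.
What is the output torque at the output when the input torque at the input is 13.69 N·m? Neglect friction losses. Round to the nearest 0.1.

Gear mesh: ratio = 119/48 = 2.4792; torque at shaft II = 13.69 × 2.4792 = 33.94 N·m.
Belt: ratio = 933/366 = 2.5492; torque at shaft III = 33.94 × 2.5492 = 86.519 N·m.
Gear mesh: ratio = 22/19 = 1.1579; torque at shaft IV = 86.519 × 1.1579 = 100.18 N·m.
Chain: ratio = 35/17 = 2.0588; torque at the output = 100.18 × 2.0588 = 206.25 N·m.

206.3 N·m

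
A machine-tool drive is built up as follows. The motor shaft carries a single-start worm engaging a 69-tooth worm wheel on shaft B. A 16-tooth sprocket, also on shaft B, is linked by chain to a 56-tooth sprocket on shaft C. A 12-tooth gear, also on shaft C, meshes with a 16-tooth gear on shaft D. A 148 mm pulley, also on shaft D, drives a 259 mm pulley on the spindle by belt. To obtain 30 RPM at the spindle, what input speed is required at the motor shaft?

16905 RPM

Overall ratio R = 69 × 3.5 × 1.3333 × 1.75 = 563.5.
Required input speed = output speed × R = 30 × 563.5 = 16905 RPM.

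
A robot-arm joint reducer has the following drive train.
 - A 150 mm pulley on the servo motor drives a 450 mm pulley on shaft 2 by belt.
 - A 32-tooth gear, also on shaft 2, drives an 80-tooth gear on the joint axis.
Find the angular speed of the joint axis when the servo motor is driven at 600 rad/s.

the servo motor → shaft 2 (belt, 450/150): 600 ÷ 3 = 200 rad/s
shaft 2 → the joint axis (gear mesh, 80/32): 200 ÷ 2.5 = 80 rad/s

80 rad/s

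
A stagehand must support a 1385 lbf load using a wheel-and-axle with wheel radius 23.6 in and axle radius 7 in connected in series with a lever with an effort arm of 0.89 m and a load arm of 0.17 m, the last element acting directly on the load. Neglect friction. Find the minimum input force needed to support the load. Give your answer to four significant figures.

78.47 lbf

Wheel-and-axle MA = R/r = 23.6/7 = 3.3714.
Lever MA = effort arm / load arm = 0.89/0.17 = 5.2353.
Combined ideal MA = 3.3714 × 5.2353 = 17.65.
Effort = load / MA = 1385 / 17.65 = 78.468 lbf.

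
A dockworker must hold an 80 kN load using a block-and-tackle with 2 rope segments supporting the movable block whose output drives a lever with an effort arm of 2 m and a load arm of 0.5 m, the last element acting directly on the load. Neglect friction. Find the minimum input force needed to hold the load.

10 kN

Block-and-tackle MA = number of supporting rope parts = 2.
Lever MA = effort arm / load arm = 2/0.5 = 4.
Combined ideal MA = 2 × 4 = 8.
Effort = load / MA = 80 / 8 = 10 kN.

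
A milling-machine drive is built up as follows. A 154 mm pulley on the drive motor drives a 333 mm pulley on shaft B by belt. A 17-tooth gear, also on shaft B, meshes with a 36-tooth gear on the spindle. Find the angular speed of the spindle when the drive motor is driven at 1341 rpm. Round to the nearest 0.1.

292.9 rpm

the drive motor → shaft B (belt, 333/154): 1341 ÷ 2.1623 = 620.16 rpm
shaft B → the spindle (gear mesh, 36/17): 620.16 ÷ 2.1176 = 292.85 rpm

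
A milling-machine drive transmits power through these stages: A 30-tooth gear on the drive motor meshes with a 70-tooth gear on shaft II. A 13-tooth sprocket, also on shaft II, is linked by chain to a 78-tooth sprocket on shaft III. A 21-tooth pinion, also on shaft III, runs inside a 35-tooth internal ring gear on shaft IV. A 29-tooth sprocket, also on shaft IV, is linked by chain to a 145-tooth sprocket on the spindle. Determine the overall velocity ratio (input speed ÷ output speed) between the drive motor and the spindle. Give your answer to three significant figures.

Each stage contributes driven/driver: gear mesh 70/30 = 2.3333, chain 78/13 = 6, internal gear 35/21 = 1.6667, chain 145/29 = 5.
Overall: 2.3333 × 6 × 1.6667 × 5 = 116.67.

117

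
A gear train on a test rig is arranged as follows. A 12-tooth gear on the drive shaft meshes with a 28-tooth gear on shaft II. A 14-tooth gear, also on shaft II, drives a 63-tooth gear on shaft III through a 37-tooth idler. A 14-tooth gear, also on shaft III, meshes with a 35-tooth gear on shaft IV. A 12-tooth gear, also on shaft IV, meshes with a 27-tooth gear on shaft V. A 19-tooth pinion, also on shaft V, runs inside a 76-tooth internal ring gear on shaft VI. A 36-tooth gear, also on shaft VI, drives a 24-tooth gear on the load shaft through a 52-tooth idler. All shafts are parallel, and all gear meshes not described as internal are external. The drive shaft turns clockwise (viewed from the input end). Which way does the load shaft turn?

the drive shaft → shaft II: external mesh, 1 reversal → CCW.
shaft II → shaft III: driver → idler → driven is 2 external meshes, 2 reversals → CCW.
shaft III → shaft IV: external mesh, 1 reversal → CW.
shaft IV → shaft V: external mesh, 1 reversal → CCW.
shaft V → shaft VI: internal mesh, same direction → CCW.
shaft VI → the load shaft: driver → idler → driven is 2 external meshes, 2 reversals → CCW.
7 reversals in total — an odd number — so the load shaft turns opposite to the drive shaft.

anticlockwise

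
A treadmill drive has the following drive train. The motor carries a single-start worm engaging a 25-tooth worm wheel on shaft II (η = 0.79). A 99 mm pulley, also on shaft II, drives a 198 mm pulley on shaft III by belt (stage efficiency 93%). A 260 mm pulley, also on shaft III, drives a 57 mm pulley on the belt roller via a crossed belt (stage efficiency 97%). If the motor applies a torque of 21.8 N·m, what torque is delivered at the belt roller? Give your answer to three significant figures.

worm 25/1 = 25 → τ = 21.8·25·0.79 = 430.55 N·m
belt 198/99 = 2 → τ = 430.55·2·0.93 = 800.82 N·m
belt 57/260 = 0.21923 → τ = 800.82·0.21923·0.97 = 170.3 N·m

170 N·m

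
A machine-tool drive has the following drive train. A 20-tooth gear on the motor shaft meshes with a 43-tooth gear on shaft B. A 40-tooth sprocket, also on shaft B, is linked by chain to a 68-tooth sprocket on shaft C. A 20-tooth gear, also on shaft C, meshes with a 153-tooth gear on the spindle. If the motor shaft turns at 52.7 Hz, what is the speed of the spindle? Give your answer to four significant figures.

1.885 Hz

Gear mesh: ratio = 43/20 = 2.15, so shaft B turns at 52.7 / 2.15 = 24.512 Hz.
Chain: ratio = 68/40 = 1.7, so shaft C turns at 24.512 / 1.7 = 14.419 Hz.
Gear mesh: ratio = 153/20 = 7.65, so the spindle turns at 14.419 / 7.65 = 1.8848 Hz.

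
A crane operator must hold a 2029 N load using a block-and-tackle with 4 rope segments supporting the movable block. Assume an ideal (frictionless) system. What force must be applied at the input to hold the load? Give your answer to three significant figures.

Block-and-tackle MA = number of supporting rope parts = 4.
Effort = load / MA = 2029 / 4 = 507.25 N.

507 N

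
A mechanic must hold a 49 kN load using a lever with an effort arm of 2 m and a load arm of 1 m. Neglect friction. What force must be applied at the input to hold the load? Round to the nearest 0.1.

Lever MA = effort arm / load arm = 2/1 = 2.
Effort = load / MA = 49 / 2 = 24.5 kN.

24.5 kN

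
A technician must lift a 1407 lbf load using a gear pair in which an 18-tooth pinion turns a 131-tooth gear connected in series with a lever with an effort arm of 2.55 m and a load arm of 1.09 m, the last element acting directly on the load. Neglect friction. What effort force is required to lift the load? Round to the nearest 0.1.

82.6 lbf

Gear pair MA = 131/18 = 7.2778.
Lever MA = effort arm / load arm = 2.55/1.09 = 2.3394.
Combined ideal MA = 7.2778 × 2.3394 = 17.026.
Effort = load / MA = 1407 / 17.026 = 82.638 lbf.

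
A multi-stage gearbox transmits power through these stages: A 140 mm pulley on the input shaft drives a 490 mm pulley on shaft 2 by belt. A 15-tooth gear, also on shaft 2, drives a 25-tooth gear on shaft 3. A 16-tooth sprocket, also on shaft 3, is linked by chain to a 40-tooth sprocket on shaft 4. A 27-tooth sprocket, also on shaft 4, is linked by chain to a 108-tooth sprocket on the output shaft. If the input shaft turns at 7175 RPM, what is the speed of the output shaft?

Belt: ratio = 490/140 = 3.5, so shaft 2 turns at 7175 / 3.5 = 2050 RPM.
Gear mesh: ratio = 25/15 = 1.6667, so shaft 3 turns at 2050 / 1.6667 = 1230 RPM.
Chain: ratio = 40/16 = 2.5, so shaft 4 turns at 1230 / 2.5 = 492 RPM.
Chain: ratio = 108/27 = 4, so the output shaft turns at 492 / 4 = 123 RPM.

123 RPM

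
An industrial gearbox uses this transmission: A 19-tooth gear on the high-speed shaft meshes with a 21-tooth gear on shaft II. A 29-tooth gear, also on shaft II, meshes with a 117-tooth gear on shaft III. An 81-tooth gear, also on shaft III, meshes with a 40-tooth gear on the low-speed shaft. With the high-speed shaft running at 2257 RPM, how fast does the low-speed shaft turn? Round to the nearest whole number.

gear mesh 21/19 = 1.1053 → 2257/1.1053 = 2042 RPM
gear mesh 117/29 = 4.0345 → 2042/4.0345 = 506.15 RPM
gear mesh 40/81 = 0.49383 → 506.15/0.49383 = 1025 RPM

1025 RPM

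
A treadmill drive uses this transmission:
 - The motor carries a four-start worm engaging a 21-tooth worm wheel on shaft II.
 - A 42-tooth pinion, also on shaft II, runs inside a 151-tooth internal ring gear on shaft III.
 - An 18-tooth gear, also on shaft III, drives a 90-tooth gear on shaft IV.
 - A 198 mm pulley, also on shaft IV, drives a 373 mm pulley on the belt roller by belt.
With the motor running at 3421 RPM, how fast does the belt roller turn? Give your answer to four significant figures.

19.24 RPM

worm 21/4 = 5.25 → 3421/5.25 = 651.62 RPM
internal gear 151/42 = 3.5952 → 651.62/3.5952 = 181.25 RPM
gear mesh 90/18 = 5 → 181.25/5 = 36.249 RPM
belt 373/198 = 1.8838 → 36.249/1.8838 = 19.242 RPM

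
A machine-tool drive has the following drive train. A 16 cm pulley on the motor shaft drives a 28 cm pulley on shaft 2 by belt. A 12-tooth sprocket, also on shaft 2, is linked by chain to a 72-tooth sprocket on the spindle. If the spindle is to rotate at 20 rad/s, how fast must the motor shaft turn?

210 rad/s

Overall ratio R = 1.75 × 6 = 10.5.
Required input speed = output speed × R = 20 × 10.5 = 210 rad/s.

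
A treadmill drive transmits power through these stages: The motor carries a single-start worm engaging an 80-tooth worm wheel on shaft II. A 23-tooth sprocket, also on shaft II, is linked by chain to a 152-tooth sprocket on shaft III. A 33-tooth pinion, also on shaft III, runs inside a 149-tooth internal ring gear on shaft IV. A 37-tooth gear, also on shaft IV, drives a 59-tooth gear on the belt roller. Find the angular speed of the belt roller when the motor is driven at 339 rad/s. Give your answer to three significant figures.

0.0891 rad/s

worm 80/1 = 80 → 339/80 = 4.2375 rad/s
chain 152/23 = 6.6087 → 4.2375/6.6087 = 0.6412 rad/s
internal gear 149/33 = 4.5152 → 0.6412/4.5152 = 0.14201 rad/s
gear mesh 59/37 = 1.5946 → 0.14201/1.5946 = 0.089058 rad/s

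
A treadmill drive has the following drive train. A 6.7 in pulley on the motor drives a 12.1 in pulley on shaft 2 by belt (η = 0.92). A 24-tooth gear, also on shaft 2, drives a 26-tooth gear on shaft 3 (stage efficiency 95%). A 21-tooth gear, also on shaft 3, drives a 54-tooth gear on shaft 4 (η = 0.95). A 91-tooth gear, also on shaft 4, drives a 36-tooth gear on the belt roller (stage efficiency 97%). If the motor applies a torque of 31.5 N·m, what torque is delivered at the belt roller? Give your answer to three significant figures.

Belt: ratio = 12.1/6.7 = 1.806; torque at shaft 2 = 31.5 × 1.806 × 0.92 = 52.337 N·m.
Gear mesh: ratio = 26/24 = 1.0833; torque at shaft 3 = 52.337 × 1.0833 × 0.95 = 53.864 N·m.
Gear mesh: ratio = 54/21 = 2.5714; torque at shaft 4 = 53.864 × 2.5714 × 0.95 = 131.58 N·m.
Gear mesh: ratio = 36/91 = 0.3956; torque at the belt roller = 131.58 × 0.3956 × 0.97 = 50.492 N·m.

50.5 N·m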